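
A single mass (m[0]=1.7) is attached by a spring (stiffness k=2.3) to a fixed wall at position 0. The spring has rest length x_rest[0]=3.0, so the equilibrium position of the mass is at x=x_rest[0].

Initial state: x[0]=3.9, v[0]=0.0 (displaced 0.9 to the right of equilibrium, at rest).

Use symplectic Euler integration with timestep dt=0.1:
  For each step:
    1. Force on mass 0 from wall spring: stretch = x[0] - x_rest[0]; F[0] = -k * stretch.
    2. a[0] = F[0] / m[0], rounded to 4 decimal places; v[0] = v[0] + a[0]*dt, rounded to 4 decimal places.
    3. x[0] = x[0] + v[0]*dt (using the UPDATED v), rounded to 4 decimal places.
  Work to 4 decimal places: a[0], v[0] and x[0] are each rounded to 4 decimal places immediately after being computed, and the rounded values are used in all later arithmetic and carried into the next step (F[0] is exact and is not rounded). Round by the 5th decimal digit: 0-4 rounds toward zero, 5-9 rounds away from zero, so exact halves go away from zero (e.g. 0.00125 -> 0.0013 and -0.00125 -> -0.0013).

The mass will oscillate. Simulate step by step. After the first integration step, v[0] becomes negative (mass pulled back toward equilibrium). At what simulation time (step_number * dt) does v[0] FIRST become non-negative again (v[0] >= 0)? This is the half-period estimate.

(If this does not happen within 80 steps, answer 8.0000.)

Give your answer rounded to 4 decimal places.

Answer: 2.7000

Derivation:
Step 0: x=[3.9000] v=[0.0000]
Step 1: x=[3.8878] v=[-0.1218]
Step 2: x=[3.8636] v=[-0.2419]
Step 3: x=[3.8277] v=[-0.3587]
Step 4: x=[3.7806] v=[-0.4707]
Step 5: x=[3.7230] v=[-0.5763]
Step 6: x=[3.6556] v=[-0.6741]
Step 7: x=[3.5793] v=[-0.7628]
Step 8: x=[3.4952] v=[-0.8412]
Step 9: x=[3.4044] v=[-0.9082]
Step 10: x=[3.3081] v=[-0.9629]
Step 11: x=[3.2076] v=[-1.0046]
Step 12: x=[3.1043] v=[-1.0327]
Step 13: x=[2.9996] v=[-1.0468]
Step 14: x=[2.8949] v=[-1.0468]
Step 15: x=[2.7916] v=[-1.0326]
Step 16: x=[2.6912] v=[-1.0044]
Step 17: x=[2.5949] v=[-0.9626]
Step 18: x=[2.5041] v=[-0.9078]
Step 19: x=[2.4200] v=[-0.8407]
Step 20: x=[2.3438] v=[-0.7622]
Step 21: x=[2.2765] v=[-0.6734]
Step 22: x=[2.2190] v=[-0.5755]
Step 23: x=[2.1720] v=[-0.4698]
Step 24: x=[2.1362] v=[-0.3578]
Step 25: x=[2.1121] v=[-0.2409]
Step 26: x=[2.1000] v=[-0.1208]
Step 27: x=[2.1001] v=[0.0010]
First v>=0 after going negative at step 27, time=2.7000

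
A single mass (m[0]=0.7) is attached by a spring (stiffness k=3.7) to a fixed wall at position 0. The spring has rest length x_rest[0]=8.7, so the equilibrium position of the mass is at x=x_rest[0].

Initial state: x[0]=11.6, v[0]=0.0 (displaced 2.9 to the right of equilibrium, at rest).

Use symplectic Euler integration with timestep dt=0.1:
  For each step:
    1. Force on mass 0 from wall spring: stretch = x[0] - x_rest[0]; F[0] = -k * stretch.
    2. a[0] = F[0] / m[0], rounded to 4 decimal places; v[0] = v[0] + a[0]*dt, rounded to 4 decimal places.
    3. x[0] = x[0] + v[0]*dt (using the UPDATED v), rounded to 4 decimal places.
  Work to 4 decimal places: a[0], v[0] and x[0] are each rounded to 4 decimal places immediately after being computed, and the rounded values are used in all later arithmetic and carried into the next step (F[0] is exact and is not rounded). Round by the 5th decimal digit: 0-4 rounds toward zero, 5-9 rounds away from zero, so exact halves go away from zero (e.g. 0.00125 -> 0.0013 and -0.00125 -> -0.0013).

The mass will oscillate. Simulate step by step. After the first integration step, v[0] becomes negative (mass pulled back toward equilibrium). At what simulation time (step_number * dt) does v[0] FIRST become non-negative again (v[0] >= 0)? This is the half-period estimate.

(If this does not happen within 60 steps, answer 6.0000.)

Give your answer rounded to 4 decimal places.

Answer: 1.4000

Derivation:
Step 0: x=[11.6000] v=[0.0000]
Step 1: x=[11.4467] v=[-1.5329]
Step 2: x=[11.1482] v=[-2.9847]
Step 3: x=[10.7203] v=[-4.2788]
Step 4: x=[10.1856] v=[-5.3467]
Step 5: x=[9.5724] v=[-6.1320]
Step 6: x=[8.9131] v=[-6.5931]
Step 7: x=[8.2425] v=[-6.7057]
Step 8: x=[7.5961] v=[-6.4639]
Step 9: x=[7.0081] v=[-5.8804]
Step 10: x=[6.5095] v=[-4.9861]
Step 11: x=[6.1267] v=[-3.8283]
Step 12: x=[5.8799] v=[-2.4681]
Step 13: x=[5.7822] v=[-0.9775]
Step 14: x=[5.8387] v=[0.5648]
First v>=0 after going negative at step 14, time=1.4000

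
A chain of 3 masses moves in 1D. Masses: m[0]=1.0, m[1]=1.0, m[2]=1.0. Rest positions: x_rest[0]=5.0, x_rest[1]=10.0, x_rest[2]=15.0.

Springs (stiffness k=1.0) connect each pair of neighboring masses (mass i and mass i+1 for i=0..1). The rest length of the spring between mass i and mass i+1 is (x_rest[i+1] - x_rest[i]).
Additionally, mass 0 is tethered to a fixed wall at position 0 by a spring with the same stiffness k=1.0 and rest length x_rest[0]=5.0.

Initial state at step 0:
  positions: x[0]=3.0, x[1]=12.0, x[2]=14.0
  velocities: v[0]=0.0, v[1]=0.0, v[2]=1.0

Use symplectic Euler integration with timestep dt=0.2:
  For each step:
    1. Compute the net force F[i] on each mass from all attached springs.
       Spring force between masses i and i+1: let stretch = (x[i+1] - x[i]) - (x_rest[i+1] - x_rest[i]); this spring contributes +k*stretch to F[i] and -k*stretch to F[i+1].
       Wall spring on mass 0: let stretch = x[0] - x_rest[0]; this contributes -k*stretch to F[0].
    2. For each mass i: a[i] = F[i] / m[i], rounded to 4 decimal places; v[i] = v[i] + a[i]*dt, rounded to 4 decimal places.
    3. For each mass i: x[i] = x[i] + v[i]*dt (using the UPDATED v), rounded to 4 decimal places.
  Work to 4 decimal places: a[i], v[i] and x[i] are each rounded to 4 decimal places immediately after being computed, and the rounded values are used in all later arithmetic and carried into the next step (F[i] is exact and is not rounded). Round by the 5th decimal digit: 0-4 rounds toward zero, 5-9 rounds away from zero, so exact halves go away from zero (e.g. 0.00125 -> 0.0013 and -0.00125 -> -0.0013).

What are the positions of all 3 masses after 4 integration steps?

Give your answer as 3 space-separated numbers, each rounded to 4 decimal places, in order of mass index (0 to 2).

Answer: 4.9727 9.7933 15.6983

Derivation:
Step 0: x=[3.0000 12.0000 14.0000] v=[0.0000 0.0000 1.0000]
Step 1: x=[3.2400 11.7200 14.3200] v=[1.2000 -1.4000 1.6000]
Step 2: x=[3.6896 11.2048 14.7360] v=[2.2480 -2.5760 2.0800]
Step 3: x=[4.2922 10.5302 15.2108] v=[3.0131 -3.3728 2.3738]
Step 4: x=[4.9727 9.7933 15.6983] v=[3.4023 -3.6843 2.4377]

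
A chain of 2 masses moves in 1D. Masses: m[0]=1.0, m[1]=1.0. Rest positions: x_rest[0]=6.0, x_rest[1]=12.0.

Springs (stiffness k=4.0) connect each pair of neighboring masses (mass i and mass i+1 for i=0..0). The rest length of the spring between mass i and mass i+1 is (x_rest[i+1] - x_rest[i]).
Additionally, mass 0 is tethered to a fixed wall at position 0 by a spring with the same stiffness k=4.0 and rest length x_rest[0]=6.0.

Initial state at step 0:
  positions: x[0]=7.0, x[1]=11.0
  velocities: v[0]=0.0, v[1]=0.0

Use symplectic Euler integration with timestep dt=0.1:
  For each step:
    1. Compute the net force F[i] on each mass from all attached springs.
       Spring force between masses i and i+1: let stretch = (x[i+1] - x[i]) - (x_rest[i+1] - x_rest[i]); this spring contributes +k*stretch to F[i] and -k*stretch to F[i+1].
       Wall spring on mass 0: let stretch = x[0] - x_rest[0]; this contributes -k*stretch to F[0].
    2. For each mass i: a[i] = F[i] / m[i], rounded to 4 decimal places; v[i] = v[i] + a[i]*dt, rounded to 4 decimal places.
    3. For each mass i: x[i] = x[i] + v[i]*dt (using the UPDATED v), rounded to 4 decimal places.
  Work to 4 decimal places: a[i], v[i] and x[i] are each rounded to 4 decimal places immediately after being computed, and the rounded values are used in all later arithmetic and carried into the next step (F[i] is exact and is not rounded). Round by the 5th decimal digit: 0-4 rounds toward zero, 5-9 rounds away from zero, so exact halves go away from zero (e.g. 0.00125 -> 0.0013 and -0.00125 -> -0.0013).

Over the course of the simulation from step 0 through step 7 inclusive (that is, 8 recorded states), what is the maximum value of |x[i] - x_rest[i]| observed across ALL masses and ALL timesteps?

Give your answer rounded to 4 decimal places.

Answer: 1.0072

Derivation:
Step 0: x=[7.0000 11.0000] v=[0.0000 0.0000]
Step 1: x=[6.8800 11.0800] v=[-1.2000 0.8000]
Step 2: x=[6.6528 11.2320] v=[-2.2720 1.5200]
Step 3: x=[6.3427 11.4408] v=[-3.1014 2.0883]
Step 4: x=[5.9828 11.6857] v=[-3.5992 2.4491]
Step 5: x=[5.6117 11.9425] v=[-3.7112 2.5679]
Step 6: x=[5.2693 12.1861] v=[-3.4236 2.4356]
Step 7: x=[4.9928 12.3930] v=[-2.7646 2.0689]
Max displacement = 1.0072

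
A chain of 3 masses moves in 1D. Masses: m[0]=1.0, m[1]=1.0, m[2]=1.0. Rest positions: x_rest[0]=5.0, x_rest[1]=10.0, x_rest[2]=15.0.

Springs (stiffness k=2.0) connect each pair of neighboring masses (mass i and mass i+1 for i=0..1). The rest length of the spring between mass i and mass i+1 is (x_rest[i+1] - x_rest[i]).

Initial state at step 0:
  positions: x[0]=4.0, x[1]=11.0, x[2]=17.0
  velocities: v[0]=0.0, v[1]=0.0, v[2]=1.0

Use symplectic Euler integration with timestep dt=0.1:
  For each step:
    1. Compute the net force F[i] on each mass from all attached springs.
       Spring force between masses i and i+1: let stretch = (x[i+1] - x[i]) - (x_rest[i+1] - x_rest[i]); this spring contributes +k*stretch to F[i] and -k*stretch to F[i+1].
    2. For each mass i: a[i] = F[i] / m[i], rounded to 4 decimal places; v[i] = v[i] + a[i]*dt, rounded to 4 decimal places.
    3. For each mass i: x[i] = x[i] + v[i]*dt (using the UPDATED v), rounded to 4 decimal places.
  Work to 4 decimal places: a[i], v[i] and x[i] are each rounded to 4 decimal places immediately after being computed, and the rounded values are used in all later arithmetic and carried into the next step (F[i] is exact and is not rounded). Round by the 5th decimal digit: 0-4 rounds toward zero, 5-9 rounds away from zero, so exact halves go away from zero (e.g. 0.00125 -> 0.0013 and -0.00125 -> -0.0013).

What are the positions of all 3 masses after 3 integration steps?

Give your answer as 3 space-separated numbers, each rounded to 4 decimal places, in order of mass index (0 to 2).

Step 0: x=[4.0000 11.0000 17.0000] v=[0.0000 0.0000 1.0000]
Step 1: x=[4.0400 10.9800 17.0800] v=[0.4000 -0.2000 0.8000]
Step 2: x=[4.1188 10.9432 17.1380] v=[0.7880 -0.3680 0.5800]
Step 3: x=[4.2341 10.8938 17.1721] v=[1.1529 -0.4939 0.3410]

Answer: 4.2341 10.8938 17.1721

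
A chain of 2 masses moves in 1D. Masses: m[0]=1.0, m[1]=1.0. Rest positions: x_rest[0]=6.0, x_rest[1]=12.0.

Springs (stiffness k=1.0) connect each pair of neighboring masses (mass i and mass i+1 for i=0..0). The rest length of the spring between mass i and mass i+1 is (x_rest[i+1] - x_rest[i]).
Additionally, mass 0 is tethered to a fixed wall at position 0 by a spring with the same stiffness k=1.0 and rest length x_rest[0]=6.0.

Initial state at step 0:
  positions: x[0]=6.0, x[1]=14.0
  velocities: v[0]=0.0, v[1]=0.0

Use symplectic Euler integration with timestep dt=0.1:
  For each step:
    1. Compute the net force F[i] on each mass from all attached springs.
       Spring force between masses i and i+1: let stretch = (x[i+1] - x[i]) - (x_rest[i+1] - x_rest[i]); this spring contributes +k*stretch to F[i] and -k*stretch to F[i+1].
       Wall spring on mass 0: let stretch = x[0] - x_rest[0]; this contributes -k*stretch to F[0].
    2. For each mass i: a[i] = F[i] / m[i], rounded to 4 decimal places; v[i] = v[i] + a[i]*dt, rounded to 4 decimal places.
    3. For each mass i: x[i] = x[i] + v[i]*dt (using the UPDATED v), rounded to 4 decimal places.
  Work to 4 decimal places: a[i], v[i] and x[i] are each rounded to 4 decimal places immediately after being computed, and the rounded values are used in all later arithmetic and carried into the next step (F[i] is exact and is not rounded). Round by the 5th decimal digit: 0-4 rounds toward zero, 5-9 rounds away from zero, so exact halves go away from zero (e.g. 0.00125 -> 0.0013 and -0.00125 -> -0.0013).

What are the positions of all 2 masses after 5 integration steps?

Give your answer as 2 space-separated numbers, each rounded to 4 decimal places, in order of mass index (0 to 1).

Answer: 6.2794 13.7137

Derivation:
Step 0: x=[6.0000 14.0000] v=[0.0000 0.0000]
Step 1: x=[6.0200 13.9800] v=[0.2000 -0.2000]
Step 2: x=[6.0594 13.9404] v=[0.3940 -0.3960]
Step 3: x=[6.1170 13.8820] v=[0.5762 -0.5841]
Step 4: x=[6.1911 13.8059] v=[0.7410 -0.7606]
Step 5: x=[6.2794 13.7137] v=[0.8834 -0.9221]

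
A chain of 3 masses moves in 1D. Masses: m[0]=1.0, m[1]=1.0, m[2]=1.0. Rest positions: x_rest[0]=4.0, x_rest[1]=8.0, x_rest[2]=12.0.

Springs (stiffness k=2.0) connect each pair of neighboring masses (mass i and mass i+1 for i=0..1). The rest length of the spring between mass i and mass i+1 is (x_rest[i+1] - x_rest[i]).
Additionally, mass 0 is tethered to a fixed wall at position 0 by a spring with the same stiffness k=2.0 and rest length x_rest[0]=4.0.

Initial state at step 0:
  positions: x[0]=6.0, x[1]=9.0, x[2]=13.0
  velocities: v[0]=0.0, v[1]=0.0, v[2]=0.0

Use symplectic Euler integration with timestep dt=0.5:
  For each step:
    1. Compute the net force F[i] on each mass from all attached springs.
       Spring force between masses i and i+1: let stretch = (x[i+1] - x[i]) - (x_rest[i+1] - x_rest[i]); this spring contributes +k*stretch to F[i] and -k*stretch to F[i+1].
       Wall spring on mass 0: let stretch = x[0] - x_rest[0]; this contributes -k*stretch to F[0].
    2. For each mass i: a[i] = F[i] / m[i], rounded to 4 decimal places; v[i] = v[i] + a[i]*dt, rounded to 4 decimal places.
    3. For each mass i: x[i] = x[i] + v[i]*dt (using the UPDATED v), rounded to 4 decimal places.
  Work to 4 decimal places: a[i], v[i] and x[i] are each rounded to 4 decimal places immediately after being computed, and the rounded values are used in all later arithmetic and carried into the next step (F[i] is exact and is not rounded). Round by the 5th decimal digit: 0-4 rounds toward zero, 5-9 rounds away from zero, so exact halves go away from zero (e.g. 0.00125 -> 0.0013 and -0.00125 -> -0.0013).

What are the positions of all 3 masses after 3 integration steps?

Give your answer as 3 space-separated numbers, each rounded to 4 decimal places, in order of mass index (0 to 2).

Step 0: x=[6.0000 9.0000 13.0000] v=[0.0000 0.0000 0.0000]
Step 1: x=[4.5000 9.5000 13.0000] v=[-3.0000 1.0000 0.0000]
Step 2: x=[3.2500 9.2500 13.2500] v=[-2.5000 -0.5000 0.5000]
Step 3: x=[3.3750 8.0000 13.5000] v=[0.2500 -2.5000 0.5000]

Answer: 3.3750 8.0000 13.5000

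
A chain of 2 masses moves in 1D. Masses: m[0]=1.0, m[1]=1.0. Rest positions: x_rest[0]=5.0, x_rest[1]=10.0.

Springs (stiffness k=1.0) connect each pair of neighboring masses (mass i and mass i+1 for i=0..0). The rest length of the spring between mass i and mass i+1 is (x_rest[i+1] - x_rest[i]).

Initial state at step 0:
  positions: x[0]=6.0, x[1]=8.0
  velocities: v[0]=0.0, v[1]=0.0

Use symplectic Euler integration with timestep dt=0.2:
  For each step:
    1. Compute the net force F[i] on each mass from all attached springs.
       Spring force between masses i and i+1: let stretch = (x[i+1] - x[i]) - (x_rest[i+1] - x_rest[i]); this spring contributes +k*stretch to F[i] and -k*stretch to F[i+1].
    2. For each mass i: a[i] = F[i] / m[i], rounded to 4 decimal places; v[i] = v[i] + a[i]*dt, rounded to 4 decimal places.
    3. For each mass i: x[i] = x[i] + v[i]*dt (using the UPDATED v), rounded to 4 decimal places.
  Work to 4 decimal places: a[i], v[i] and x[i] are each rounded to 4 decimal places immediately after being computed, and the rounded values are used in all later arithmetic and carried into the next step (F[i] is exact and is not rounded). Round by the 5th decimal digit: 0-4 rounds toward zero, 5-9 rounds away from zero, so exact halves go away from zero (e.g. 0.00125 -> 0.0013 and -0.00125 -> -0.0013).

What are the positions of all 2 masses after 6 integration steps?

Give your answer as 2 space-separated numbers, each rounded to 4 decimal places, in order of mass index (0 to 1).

Step 0: x=[6.0000 8.0000] v=[0.0000 0.0000]
Step 1: x=[5.8800 8.1200] v=[-0.6000 0.6000]
Step 2: x=[5.6496 8.3504] v=[-1.1520 1.1520]
Step 3: x=[5.3272 8.6728] v=[-1.6118 1.6118]
Step 4: x=[4.9387 9.0613] v=[-1.9427 1.9427]
Step 5: x=[4.5151 9.4849] v=[-2.1182 2.1182]
Step 6: x=[4.0903 9.9097] v=[-2.1242 2.1242]

Answer: 4.0903 9.9097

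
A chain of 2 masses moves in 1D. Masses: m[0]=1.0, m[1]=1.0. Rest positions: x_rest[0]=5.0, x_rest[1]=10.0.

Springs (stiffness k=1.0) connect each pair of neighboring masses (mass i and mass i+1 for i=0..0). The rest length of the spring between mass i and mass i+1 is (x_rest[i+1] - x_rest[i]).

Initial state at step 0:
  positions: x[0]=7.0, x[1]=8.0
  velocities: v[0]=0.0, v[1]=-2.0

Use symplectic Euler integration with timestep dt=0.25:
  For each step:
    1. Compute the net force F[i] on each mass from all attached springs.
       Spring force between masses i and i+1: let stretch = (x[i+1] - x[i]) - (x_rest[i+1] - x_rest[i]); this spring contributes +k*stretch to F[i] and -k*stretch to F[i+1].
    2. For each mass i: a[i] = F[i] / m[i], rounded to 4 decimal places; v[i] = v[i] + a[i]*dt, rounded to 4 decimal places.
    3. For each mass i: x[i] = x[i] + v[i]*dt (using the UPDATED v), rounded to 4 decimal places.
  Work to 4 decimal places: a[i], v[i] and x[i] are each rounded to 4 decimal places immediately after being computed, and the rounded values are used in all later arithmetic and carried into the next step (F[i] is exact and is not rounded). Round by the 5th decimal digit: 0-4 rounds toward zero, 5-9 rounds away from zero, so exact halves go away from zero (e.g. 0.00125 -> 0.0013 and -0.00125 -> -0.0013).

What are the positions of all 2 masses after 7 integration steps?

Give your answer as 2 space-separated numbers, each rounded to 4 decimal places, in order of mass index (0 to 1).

Answer: 1.8808 9.6195

Derivation:
Step 0: x=[7.0000 8.0000] v=[0.0000 -2.0000]
Step 1: x=[6.7500 7.7500] v=[-1.0000 -1.0000]
Step 2: x=[6.2500 7.7500] v=[-2.0000 0.0000]
Step 3: x=[5.5313 7.9688] v=[-2.8750 0.8750]
Step 4: x=[4.6524 8.3477] v=[-3.5156 1.5156]
Step 5: x=[3.6920 8.8082] v=[-3.8418 1.8418]
Step 6: x=[2.7388 9.2614] v=[-3.8128 1.8128]
Step 7: x=[1.8808 9.6195] v=[-3.4322 1.4322]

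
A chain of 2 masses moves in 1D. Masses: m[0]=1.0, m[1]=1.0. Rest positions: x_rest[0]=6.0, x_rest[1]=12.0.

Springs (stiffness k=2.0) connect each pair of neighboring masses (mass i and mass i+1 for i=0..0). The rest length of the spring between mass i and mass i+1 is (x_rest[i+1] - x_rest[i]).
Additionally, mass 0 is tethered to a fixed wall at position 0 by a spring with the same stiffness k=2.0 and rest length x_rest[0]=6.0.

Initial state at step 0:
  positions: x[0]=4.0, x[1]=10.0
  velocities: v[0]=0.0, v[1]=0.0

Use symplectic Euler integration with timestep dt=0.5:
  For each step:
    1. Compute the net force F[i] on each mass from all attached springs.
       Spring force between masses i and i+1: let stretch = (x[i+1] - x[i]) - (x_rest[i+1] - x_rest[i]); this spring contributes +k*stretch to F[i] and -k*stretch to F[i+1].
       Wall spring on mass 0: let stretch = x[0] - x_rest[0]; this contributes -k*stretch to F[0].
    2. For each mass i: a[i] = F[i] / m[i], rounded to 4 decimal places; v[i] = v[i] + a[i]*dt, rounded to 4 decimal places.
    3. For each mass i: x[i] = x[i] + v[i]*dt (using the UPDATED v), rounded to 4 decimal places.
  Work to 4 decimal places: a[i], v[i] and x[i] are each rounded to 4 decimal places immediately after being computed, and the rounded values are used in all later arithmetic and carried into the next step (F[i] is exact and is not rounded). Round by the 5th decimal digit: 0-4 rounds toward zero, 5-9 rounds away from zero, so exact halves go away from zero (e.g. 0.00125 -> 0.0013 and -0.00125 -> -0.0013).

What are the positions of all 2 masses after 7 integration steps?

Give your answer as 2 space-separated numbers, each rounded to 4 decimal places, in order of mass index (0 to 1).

Answer: 8.1094 13.9688

Derivation:
Step 0: x=[4.0000 10.0000] v=[0.0000 0.0000]
Step 1: x=[5.0000 10.0000] v=[2.0000 0.0000]
Step 2: x=[6.0000 10.5000] v=[2.0000 1.0000]
Step 3: x=[6.2500 11.7500] v=[0.5000 2.5000]
Step 4: x=[6.1250 13.2500] v=[-0.2500 3.0000]
Step 5: x=[6.5000 14.1875] v=[0.7500 1.8750]
Step 6: x=[7.4688 14.2813] v=[1.9375 0.1875]
Step 7: x=[8.1094 13.9688] v=[1.2812 -0.6250]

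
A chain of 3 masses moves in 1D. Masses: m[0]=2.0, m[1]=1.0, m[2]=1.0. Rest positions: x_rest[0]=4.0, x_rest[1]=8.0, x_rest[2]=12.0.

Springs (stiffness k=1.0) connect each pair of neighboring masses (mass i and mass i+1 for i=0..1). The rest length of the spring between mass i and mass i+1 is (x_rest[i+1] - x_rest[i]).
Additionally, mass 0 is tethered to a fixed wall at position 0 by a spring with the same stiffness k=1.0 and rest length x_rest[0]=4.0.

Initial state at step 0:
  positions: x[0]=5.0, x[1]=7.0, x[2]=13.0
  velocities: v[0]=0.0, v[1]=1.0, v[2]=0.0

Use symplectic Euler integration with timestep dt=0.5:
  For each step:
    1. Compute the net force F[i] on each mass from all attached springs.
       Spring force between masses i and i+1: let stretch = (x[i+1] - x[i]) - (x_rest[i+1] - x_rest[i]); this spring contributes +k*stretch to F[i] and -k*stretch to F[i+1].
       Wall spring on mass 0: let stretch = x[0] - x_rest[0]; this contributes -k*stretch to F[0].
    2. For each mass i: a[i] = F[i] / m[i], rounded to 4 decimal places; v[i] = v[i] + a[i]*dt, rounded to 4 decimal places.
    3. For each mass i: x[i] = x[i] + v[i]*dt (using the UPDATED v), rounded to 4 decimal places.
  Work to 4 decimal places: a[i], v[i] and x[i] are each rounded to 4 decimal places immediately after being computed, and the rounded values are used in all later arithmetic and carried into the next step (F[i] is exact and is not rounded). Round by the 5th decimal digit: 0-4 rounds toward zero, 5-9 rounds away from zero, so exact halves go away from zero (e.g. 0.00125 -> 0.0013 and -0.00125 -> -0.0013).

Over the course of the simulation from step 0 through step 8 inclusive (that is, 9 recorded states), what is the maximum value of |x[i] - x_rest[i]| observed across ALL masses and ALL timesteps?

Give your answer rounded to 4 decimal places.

Answer: 2.5860

Derivation:
Step 0: x=[5.0000 7.0000 13.0000] v=[0.0000 1.0000 0.0000]
Step 1: x=[4.6250 8.5000 12.5000] v=[-0.7500 3.0000 -1.0000]
Step 2: x=[4.1563 10.0313 12.0000] v=[-0.9375 3.0625 -1.0000]
Step 3: x=[3.9024 10.5860 12.0079] v=[-0.5078 1.1094 0.0157]
Step 4: x=[3.9962 9.8253 12.6603] v=[0.1875 -1.5215 1.3048]
Step 5: x=[4.3191 8.3160 13.6040] v=[0.6458 -3.0186 1.8873]
Step 6: x=[4.6018 7.1295 14.2257] v=[0.5653 -2.3731 1.2433]
Step 7: x=[4.6252 7.0851 14.0733] v=[0.0468 -0.0889 -0.3048]
Step 8: x=[4.3779 8.1728 13.1739] v=[-0.4946 2.1753 -1.7989]
Max displacement = 2.5860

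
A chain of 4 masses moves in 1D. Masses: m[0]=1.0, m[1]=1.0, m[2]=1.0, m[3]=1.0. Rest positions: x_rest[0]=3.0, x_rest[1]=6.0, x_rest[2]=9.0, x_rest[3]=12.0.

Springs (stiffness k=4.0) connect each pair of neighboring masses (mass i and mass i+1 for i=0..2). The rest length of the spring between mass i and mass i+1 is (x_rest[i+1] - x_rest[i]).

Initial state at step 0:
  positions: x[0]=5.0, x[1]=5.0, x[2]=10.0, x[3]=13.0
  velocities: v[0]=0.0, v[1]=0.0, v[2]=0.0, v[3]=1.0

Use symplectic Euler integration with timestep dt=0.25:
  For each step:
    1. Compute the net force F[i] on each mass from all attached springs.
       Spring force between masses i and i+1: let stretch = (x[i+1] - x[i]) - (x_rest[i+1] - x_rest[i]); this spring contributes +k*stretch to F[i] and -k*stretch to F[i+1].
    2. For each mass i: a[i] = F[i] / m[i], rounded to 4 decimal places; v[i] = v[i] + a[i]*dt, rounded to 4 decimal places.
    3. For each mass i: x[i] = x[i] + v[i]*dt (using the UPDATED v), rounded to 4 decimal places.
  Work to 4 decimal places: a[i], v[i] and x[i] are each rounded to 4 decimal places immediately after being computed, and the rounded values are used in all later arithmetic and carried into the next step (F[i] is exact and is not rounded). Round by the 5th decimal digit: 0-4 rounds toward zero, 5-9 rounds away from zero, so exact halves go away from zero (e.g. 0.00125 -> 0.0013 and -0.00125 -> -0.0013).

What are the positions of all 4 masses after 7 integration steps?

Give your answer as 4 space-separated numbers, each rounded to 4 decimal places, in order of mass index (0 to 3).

Step 0: x=[5.0000 5.0000 10.0000 13.0000] v=[0.0000 0.0000 0.0000 1.0000]
Step 1: x=[4.2500 6.2500 9.5000 13.2500] v=[-3.0000 5.0000 -2.0000 1.0000]
Step 2: x=[3.2500 7.8125 9.1250 13.3125] v=[-4.0000 6.2500 -1.5000 0.2500]
Step 3: x=[2.6406 8.5625 9.4688 13.0781] v=[-2.4375 3.0000 1.3750 -0.9375]
Step 4: x=[2.7617 8.0586 10.4883 12.6914] v=[0.4844 -2.0156 4.0780 -1.5468]
Step 5: x=[3.4570 6.8379 11.4512 12.5039] v=[2.7813 -4.8828 3.8514 -0.7499]
Step 6: x=[4.2476 5.9253 11.5239 12.8033] v=[3.1622 -3.6504 0.2908 1.1974]
Step 7: x=[4.7076 5.9929 10.5168 13.5328] v=[1.8399 0.2705 -4.0284 2.9180]

Answer: 4.7076 5.9929 10.5168 13.5328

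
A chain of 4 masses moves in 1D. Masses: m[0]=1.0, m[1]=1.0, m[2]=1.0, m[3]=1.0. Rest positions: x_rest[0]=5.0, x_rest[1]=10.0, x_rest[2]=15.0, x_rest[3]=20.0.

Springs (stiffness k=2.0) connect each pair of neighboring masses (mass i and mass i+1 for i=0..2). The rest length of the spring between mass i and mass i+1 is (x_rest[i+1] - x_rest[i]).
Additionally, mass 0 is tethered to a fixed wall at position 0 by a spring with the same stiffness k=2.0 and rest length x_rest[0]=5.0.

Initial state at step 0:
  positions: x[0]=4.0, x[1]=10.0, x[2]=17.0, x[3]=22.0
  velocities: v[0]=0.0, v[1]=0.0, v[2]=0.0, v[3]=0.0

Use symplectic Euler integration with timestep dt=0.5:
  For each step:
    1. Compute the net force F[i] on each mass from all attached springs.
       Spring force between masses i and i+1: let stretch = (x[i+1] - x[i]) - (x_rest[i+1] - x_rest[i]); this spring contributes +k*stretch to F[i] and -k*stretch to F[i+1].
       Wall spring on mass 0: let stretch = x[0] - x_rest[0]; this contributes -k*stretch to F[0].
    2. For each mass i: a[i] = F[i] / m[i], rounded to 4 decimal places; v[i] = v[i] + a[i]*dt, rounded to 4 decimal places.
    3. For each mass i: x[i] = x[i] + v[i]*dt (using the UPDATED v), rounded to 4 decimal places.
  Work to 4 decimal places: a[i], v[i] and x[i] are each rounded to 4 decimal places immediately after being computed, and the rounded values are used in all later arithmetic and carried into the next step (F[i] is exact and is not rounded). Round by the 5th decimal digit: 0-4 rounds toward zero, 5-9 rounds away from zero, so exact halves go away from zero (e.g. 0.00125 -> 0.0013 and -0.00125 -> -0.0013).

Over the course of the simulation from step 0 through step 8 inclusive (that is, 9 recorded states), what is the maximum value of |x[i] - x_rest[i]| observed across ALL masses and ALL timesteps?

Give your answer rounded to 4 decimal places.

Answer: 2.0195

Derivation:
Step 0: x=[4.0000 10.0000 17.0000 22.0000] v=[0.0000 0.0000 0.0000 0.0000]
Step 1: x=[5.0000 10.5000 16.0000 22.0000] v=[2.0000 1.0000 -2.0000 0.0000]
Step 2: x=[6.2500 11.0000 15.2500 21.5000] v=[2.5000 1.0000 -1.5000 -1.0000]
Step 3: x=[6.7500 11.2500 15.5000 20.3750] v=[1.0000 0.5000 0.5000 -2.2500]
Step 4: x=[6.1250 11.3750 16.0625 19.3125] v=[-1.2500 0.2500 1.1250 -2.1250]
Step 5: x=[5.0625 11.2188 15.9063 19.1250] v=[-2.1250 -0.3125 -0.3125 -0.3750]
Step 6: x=[4.5469 10.3282 15.0157 19.8282] v=[-1.0312 -1.7813 -1.7813 1.4063]
Step 7: x=[4.6485 8.8907 14.1876 20.6251] v=[0.2032 -2.8751 -1.6563 1.5938]
Step 8: x=[4.5470 7.9805 13.9298 20.7033] v=[-0.2031 -1.8204 -0.5157 0.1563]
Max displacement = 2.0195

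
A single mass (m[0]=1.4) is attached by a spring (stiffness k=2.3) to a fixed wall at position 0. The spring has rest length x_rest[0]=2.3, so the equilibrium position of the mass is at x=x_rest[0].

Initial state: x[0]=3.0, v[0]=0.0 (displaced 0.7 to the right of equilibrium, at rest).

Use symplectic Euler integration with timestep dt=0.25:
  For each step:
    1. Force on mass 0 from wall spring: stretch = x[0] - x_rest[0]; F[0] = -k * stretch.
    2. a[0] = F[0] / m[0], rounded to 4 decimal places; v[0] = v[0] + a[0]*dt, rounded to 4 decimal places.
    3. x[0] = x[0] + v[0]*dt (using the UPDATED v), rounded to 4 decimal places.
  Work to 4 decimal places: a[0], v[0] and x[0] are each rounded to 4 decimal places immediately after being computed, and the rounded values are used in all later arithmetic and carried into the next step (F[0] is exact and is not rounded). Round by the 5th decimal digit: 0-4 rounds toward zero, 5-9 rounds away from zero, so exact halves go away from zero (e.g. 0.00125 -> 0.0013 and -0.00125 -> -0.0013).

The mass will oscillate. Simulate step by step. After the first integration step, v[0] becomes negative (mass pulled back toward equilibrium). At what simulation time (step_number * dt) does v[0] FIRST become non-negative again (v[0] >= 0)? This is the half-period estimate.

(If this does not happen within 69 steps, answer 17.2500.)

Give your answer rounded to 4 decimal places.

Answer: 2.5000

Derivation:
Step 0: x=[3.0000] v=[0.0000]
Step 1: x=[2.9281] v=[-0.2875]
Step 2: x=[2.7917] v=[-0.5455]
Step 3: x=[2.6048] v=[-0.7475]
Step 4: x=[2.3866] v=[-0.8727]
Step 5: x=[2.1595] v=[-0.9083]
Step 6: x=[1.9469] v=[-0.8506]
Step 7: x=[1.7705] v=[-0.7056]
Step 8: x=[1.6485] v=[-0.4881]
Step 9: x=[1.5934] v=[-0.2205]
Step 10: x=[1.6108] v=[0.0697]
First v>=0 after going negative at step 10, time=2.5000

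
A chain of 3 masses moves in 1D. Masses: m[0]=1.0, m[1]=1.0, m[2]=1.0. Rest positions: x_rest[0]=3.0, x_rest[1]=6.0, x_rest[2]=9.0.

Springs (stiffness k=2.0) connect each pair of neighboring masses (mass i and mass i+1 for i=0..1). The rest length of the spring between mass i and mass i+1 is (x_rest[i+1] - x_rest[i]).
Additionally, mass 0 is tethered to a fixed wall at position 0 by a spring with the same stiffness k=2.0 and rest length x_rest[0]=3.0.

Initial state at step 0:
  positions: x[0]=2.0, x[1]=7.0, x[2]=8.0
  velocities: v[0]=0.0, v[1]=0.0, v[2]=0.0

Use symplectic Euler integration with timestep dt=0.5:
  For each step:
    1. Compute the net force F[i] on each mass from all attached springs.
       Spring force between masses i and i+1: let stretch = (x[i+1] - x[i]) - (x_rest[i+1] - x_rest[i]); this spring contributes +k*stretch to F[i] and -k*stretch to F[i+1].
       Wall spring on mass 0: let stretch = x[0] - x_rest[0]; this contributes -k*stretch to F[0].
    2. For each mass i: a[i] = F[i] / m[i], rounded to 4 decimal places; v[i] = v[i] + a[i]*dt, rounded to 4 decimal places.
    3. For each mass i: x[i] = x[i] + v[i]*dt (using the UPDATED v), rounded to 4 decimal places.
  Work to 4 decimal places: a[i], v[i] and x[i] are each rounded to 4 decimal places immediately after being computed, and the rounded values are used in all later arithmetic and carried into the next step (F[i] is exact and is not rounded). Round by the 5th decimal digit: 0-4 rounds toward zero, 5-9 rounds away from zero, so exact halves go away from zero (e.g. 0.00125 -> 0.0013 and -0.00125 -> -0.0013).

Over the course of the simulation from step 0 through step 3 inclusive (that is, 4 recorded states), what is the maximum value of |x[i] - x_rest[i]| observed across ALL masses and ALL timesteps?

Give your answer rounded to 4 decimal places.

Step 0: x=[2.0000 7.0000 8.0000] v=[0.0000 0.0000 0.0000]
Step 1: x=[3.5000 5.0000 9.0000] v=[3.0000 -4.0000 2.0000]
Step 2: x=[4.0000 4.2500 9.5000] v=[1.0000 -1.5000 1.0000]
Step 3: x=[2.6250 6.0000 8.8750] v=[-2.7500 3.5000 -1.2500]
Max displacement = 1.7500

Answer: 1.7500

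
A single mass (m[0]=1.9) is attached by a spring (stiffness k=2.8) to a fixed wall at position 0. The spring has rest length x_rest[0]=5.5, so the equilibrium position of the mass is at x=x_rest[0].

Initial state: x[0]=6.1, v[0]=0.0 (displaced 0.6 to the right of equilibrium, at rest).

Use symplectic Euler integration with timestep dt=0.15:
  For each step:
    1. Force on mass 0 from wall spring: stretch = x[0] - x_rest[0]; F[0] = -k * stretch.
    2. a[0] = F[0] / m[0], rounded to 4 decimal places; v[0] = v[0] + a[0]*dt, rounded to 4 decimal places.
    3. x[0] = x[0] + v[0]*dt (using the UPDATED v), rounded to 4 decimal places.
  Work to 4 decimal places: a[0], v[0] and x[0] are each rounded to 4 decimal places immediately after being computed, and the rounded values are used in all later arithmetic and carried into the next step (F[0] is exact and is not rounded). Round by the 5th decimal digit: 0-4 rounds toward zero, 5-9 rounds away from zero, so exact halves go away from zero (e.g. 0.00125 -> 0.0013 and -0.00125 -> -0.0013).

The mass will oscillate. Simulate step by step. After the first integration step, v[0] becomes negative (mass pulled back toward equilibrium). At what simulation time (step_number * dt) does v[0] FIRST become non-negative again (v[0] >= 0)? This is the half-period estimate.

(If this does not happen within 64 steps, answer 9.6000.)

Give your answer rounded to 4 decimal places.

Answer: 2.7000

Derivation:
Step 0: x=[6.1000] v=[0.0000]
Step 1: x=[6.0801] v=[-0.1326]
Step 2: x=[6.0410] v=[-0.2608]
Step 3: x=[5.9839] v=[-0.3804]
Step 4: x=[5.9108] v=[-0.4874]
Step 5: x=[5.8241] v=[-0.5782]
Step 6: x=[5.7266] v=[-0.6498]
Step 7: x=[5.6216] v=[-0.6999]
Step 8: x=[5.5126] v=[-0.7268]
Step 9: x=[5.4032] v=[-0.7296]
Step 10: x=[5.2970] v=[-0.7082]
Step 11: x=[5.1975] v=[-0.6633]
Step 12: x=[5.1080] v=[-0.5964]
Step 13: x=[5.0315] v=[-0.5097]
Step 14: x=[4.9706] v=[-0.4061]
Step 15: x=[4.9272] v=[-0.2891]
Step 16: x=[4.9028] v=[-0.1625]
Step 17: x=[4.8982] v=[-0.0305]
Step 18: x=[4.9136] v=[0.1025]
First v>=0 after going negative at step 18, time=2.7000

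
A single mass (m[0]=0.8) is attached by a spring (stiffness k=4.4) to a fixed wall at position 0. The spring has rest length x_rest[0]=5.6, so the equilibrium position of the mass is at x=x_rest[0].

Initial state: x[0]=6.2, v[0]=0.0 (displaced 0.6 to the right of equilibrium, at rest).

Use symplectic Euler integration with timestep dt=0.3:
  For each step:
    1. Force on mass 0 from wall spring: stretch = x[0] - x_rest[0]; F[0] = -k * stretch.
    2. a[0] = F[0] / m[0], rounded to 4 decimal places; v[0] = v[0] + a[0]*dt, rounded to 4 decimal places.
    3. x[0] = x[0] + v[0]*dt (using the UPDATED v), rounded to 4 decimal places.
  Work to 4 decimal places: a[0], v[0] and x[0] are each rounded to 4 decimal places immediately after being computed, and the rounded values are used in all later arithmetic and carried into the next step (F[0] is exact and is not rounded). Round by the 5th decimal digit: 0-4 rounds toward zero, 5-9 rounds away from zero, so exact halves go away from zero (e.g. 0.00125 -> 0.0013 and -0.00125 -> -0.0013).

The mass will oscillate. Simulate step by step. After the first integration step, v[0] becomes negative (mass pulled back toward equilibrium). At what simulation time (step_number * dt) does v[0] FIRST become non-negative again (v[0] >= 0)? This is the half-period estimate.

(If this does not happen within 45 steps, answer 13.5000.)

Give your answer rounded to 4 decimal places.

Step 0: x=[6.2000] v=[0.0000]
Step 1: x=[5.9030] v=[-0.9900]
Step 2: x=[5.4560] v=[-1.4900]
Step 3: x=[5.0803] v=[-1.2524]
Step 4: x=[4.9618] v=[-0.3949]
Step 5: x=[5.1592] v=[0.6581]
First v>=0 after going negative at step 5, time=1.5000

Answer: 1.5000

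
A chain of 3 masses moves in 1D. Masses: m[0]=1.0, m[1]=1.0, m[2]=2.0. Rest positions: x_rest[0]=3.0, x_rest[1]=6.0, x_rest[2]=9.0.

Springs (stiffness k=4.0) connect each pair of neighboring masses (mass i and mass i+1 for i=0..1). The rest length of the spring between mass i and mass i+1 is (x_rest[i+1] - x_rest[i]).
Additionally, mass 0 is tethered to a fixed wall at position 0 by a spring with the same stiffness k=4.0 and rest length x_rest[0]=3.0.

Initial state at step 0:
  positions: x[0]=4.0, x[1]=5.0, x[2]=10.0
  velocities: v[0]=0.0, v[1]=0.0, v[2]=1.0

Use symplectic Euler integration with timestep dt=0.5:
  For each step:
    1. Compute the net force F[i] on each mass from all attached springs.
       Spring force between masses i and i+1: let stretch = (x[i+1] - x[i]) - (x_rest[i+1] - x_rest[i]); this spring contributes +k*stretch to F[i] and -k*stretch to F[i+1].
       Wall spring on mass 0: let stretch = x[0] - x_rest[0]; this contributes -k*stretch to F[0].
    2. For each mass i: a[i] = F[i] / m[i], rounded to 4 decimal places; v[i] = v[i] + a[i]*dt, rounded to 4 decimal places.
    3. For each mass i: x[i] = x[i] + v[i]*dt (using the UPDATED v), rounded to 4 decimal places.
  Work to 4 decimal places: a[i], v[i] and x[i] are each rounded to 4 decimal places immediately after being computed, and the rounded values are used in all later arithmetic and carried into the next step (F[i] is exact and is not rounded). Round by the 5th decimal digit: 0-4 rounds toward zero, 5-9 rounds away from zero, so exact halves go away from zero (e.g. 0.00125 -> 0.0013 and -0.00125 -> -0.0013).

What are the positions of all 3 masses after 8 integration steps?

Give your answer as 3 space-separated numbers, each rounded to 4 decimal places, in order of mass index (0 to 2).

Step 0: x=[4.0000 5.0000 10.0000] v=[0.0000 0.0000 1.0000]
Step 1: x=[1.0000 9.0000 9.5000] v=[-6.0000 8.0000 -1.0000]
Step 2: x=[5.0000 5.5000 10.2500] v=[8.0000 -7.0000 1.5000]
Step 3: x=[4.5000 6.2500 10.1250] v=[-1.0000 1.5000 -0.2500]
Step 4: x=[1.2500 9.1250 9.5625] v=[-6.5000 5.7500 -1.1250]
Step 5: x=[4.6250 4.5625 10.2813] v=[6.7500 -9.1250 1.4375]
Step 6: x=[3.3125 5.7813 9.6407] v=[-2.6250 2.4376 -1.2813]
Step 7: x=[1.1563 8.3907 8.5704] v=[-4.3124 5.2188 -2.1407]
Step 8: x=[5.0782 3.9454 8.9102] v=[7.8438 -8.8906 0.6796]

Answer: 5.0782 3.9454 8.9102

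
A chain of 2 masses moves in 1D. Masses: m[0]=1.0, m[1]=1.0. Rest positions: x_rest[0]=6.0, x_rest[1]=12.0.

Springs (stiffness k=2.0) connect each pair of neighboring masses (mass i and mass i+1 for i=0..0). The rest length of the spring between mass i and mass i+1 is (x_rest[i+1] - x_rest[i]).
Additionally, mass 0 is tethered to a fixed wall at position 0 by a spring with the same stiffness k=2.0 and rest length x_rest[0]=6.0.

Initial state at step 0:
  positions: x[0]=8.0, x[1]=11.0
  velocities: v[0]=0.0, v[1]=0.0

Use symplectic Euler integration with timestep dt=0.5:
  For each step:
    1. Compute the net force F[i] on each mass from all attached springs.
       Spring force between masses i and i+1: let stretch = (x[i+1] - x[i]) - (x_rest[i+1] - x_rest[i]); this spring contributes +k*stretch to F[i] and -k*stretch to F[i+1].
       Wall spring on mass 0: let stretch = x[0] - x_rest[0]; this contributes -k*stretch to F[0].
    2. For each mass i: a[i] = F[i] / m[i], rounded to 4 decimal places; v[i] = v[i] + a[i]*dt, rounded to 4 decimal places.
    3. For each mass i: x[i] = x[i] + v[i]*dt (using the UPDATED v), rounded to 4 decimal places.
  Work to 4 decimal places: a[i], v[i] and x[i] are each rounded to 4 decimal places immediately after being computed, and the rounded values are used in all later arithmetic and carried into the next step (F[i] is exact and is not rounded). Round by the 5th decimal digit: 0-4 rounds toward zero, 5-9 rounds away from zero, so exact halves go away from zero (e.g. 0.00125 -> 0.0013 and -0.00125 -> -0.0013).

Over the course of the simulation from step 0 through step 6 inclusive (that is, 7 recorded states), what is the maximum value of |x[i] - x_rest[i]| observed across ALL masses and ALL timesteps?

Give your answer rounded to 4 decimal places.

Step 0: x=[8.0000 11.0000] v=[0.0000 0.0000]
Step 1: x=[5.5000 12.5000] v=[-5.0000 3.0000]
Step 2: x=[3.7500 13.5000] v=[-3.5000 2.0000]
Step 3: x=[5.0000 12.6250] v=[2.5000 -1.7500]
Step 4: x=[7.5625 10.9375] v=[5.1250 -3.3750]
Step 5: x=[8.0313 10.5625] v=[0.9375 -0.7500]
Step 6: x=[5.7500 11.9219] v=[-4.5626 2.7188]
Max displacement = 2.2500

Answer: 2.2500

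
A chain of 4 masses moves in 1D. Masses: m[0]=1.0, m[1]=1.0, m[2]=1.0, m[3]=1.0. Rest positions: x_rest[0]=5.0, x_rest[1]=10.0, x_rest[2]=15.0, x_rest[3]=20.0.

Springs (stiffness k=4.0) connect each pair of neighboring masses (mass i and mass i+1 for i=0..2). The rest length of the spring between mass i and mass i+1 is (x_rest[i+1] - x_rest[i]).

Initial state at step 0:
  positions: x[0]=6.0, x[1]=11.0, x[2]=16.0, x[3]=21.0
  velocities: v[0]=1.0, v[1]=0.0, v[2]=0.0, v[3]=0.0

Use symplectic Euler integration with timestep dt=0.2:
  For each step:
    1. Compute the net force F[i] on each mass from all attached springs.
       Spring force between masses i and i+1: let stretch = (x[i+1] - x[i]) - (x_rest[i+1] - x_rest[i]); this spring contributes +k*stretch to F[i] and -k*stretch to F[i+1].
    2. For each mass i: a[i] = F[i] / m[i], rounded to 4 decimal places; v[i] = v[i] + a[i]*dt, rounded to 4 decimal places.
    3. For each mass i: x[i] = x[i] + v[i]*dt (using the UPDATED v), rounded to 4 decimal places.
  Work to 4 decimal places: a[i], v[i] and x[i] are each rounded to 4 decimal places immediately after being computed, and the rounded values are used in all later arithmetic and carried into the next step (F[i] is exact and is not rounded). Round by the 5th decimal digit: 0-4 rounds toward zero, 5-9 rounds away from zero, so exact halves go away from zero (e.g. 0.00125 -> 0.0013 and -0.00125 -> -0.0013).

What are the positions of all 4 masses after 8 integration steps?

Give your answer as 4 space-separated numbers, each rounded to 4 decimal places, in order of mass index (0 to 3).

Answer: 6.4817 11.5767 16.4060 21.1353

Derivation:
Step 0: x=[6.0000 11.0000 16.0000 21.0000] v=[1.0000 0.0000 0.0000 0.0000]
Step 1: x=[6.2000 11.0000 16.0000 21.0000] v=[1.0000 0.0000 0.0000 0.0000]
Step 2: x=[6.3680 11.0320 16.0000 21.0000] v=[0.8400 0.1600 0.0000 0.0000]
Step 3: x=[6.4822 11.1126 16.0051 21.0000] v=[0.5712 0.4032 0.0256 0.0000]
Step 4: x=[6.5373 11.2352 16.0266 21.0008] v=[0.2755 0.6129 0.1075 0.0041]
Step 5: x=[6.5441 11.3727 16.0773 21.0057] v=[0.0338 0.6877 0.2537 0.0247]
Step 6: x=[6.5234 11.4904 16.1638 21.0221] v=[-0.1033 0.5885 0.4327 0.0820]
Step 7: x=[6.4975 11.5611 16.2799 21.0612] v=[-0.1297 0.3536 0.5806 0.1954]
Step 8: x=[6.4817 11.5767 16.4060 21.1353] v=[-0.0788 0.0778 0.6306 0.3704]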